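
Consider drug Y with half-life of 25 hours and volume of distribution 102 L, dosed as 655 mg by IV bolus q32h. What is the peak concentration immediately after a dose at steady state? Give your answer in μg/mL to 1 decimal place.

10.9 μg/mL

k = ln2/t½ = ln2/25 ≈ 0.027726 h⁻¹; fraction remaining f = e^(−kτ) = e^(−0.027726×32) ≈ 0.4118.
Accumulation ratio R = 1/(1 − f) ≈ 1/0.5882 ≈ 1.7001.
Single-dose peak C₀ = D/Vd = 655/102 ≈ 6.422 μg/mL.
Steady-state peak Cmax,ss = C₀·R ≈ 6.422 × 1.7001 ≈ 10.918 μg/mL.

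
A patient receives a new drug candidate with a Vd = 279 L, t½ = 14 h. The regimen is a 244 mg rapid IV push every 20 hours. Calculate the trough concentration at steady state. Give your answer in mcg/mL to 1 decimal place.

τ/t½ = 20/14 ≈ 1.4286, so fraction remaining f = (1/2)^(20/14) ≈ 0.3715.
Each bolus raises the concentration by D/Vd = 244/279 ≈ 0.875 mcg/mL.
Steady-state trough Cmin,ss = C₀·f/(1−f) ≈ 0.875 × 0.3715/0.6285 ≈ 0.517 mcg/mL.

0.5 mcg/mL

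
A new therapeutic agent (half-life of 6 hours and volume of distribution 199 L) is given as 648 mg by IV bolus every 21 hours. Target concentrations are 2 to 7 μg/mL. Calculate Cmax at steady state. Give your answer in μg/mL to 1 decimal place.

3.6 μg/mL

k = ln2/t½ = ln2/6 ≈ 0.115525 h⁻¹; fraction remaining f = e^(−kτ) = e^(−0.115525×21) ≈ 0.0884.
At steady state, accumulation factor R = 1/(1 − e^(−kτ)) ≈ 1.0970.
Single-dose peak C₀ = D/Vd = 648/199 ≈ 3.256 μg/mL.
Steady-state peak Cmax,ss = C₀·R ≈ 3.256 × 1.0970 ≈ 3.572 μg/mL.
Peak 3.6 μg/mL vs MTC 7 μg/mL: below toxic threshold.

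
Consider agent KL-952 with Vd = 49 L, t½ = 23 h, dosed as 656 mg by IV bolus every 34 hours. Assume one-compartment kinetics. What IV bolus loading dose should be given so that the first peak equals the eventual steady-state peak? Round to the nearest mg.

f = (1/2)^(34/23) ≈ 0.358921; accumulation ratio R = 1/(1−f) ≈ 1.55987.
Loading dose to hit Cmax,ss on first dose: D_load = D_maint·R ≈ 656 × 1.55987 ≈ 1023.27 mg.

1023 mg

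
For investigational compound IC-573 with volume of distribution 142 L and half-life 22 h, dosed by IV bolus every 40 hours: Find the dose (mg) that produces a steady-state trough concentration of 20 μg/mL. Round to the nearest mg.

τ/t½ = 40/22 ≈ 1.8182, so f = (1/2)^(40/22) ≈ 0.283578.
Cmin,ss = (D/Vd)·f/(1−f), so D = Cmin,ss·Vd·(1−f)/f.
D = 20 × 142 × (1−f)/f ≈ 20 × 142 × 2.52637 ≈ 7174.89 mg.

7175 mg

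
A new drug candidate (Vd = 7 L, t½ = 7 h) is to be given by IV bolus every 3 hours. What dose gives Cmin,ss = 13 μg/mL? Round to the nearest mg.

τ/t½ = 3/7 ≈ 0.42857, so f = (1/2)^(3/7) ≈ 0.742997.
Cmin,ss = (D/Vd)·f/(1−f), so D = Cmin,ss·Vd·(1−f)/f.
D = 13 × 7 × (1−f)/f ≈ 13 × 7 × 0.34590 ≈ 31.48 mg.

31 mg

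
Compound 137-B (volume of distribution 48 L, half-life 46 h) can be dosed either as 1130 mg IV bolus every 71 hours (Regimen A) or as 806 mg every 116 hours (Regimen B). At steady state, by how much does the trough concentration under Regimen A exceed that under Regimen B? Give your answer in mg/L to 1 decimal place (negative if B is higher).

Regimen A: f = (1/2)^(71/46) ≈ 0.3431; Cmin,ss = (1130/48)·f/(1−f) ≈ 12.296 mg/L.
Regimen B: f = (1/2)^(116/46) ≈ 0.1741; Cmin,ss = (806/48)·f/(1−f) ≈ 3.540 mg/L.
Difference ≈ 12.296 − 3.540 ≈ 8.756 mg/L.

8.8 mg/L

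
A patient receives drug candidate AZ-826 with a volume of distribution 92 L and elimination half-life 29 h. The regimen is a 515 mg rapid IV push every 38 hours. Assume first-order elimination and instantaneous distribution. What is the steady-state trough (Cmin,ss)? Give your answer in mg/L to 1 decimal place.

3.8 mg/L

k = ln2/t½ = ln2/29 ≈ 0.023902 h⁻¹; fraction remaining f = e^(−kτ) = e^(−0.023902×38) ≈ 0.4032.
Each bolus raises the concentration by D/Vd = 515/92 ≈ 5.598 mg/L.
Steady-state trough Cmin,ss = C₀·f/(1−f) ≈ 5.598 × 0.4032/0.5968 ≈ 3.782 mg/L.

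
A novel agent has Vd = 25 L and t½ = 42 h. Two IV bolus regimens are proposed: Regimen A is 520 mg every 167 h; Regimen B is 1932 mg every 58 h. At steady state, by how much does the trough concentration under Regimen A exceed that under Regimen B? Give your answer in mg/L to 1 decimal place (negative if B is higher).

-46.8 mg/L

Regimen A: f = (1/2)^(167/42) ≈ 0.0635; Cmin,ss = (520/25)·f/(1−f) ≈ 1.410 mg/L.
Regimen B: f = (1/2)^(58/42) ≈ 0.3840; Cmin,ss = (1932/25)·f/(1−f) ≈ 48.175 mg/L.
Difference ≈ 1.410 − 48.175 ≈ -46.765 mg/L.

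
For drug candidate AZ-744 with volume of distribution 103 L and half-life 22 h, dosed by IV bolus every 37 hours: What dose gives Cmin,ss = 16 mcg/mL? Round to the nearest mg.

τ/t½ = 37/22 ≈ 1.6818, so f = (1/2)^(37/22) ≈ 0.311690.
Cmin,ss = (D/Vd)·f/(1−f), so D = Cmin,ss·Vd·(1−f)/f.
D = 16 × 103 × (1−f)/f ≈ 16 × 103 × 2.20832 ≈ 3639.31 mg.

3639 mg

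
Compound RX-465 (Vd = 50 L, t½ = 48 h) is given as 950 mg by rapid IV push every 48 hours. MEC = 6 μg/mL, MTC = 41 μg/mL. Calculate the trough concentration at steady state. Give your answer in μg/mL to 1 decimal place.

19.0 μg/mL

τ = 48 h = 1 half-life, so f = (1/2)^1 = 0.5.
At steady state, R = 1/(1 − 0.5) = 2/1.
Single-dose peak C₀ = D/Vd = 950/50 = 19 μg/mL.
Steady-state peak Cmax,ss = C₀·R = 19 × 2/1 ≈ 38.000 μg/mL.
Steady-state trough Cmin,ss = Cmax,ss·f ≈ 38.000 × 0.5 ≈ 19.000 μg/mL.
Trough 19.0 μg/mL vs MEC 6 μg/mL: adequate.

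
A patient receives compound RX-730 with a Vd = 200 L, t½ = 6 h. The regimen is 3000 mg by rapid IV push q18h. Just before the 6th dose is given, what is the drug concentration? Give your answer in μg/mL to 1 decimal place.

f = (1/2)^(τ/t½) = (1/2)^(18/6) ≈ 0.1250.
C₀ = D/Vd = 3000/200 ≈ 15.000 μg/mL.
Before the 6th dose, 5 doses have been given. Superposition: Cmin = C₀·(f + f² + … + f^5).
≈ 15.000 × (0.1250 + 0.0156 + 0.0020 + 0.0002 + 0.0000) ≈ 15.000 × 0.1428 ≈ 2.142 μg/mL.

2.1 μg/mL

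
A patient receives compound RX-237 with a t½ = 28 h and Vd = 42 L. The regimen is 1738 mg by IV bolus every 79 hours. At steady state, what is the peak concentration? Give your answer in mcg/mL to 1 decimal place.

k = ln2/t½ = ln2/28 ≈ 0.024755 h⁻¹; fraction remaining f = e^(−kτ) = e^(−0.024755×79) ≈ 0.1415.
At steady state, accumulation factor R = 1/(1 − e^(−kτ)) ≈ 1.1648.
Each bolus raises the concentration by D/Vd = 1738/42 ≈ 41.381 mcg/mL.
Steady-state peak Cmax,ss = C₀·R ≈ 41.381 × 1.1648 ≈ 48.201 mcg/mL.

48.2 mcg/mL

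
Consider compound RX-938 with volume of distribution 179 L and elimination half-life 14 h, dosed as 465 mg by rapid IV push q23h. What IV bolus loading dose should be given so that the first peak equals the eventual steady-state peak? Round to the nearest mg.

684 mg

f = (1/2)^(23/14) ≈ 0.320222; accumulation ratio R = 1/(1−f) ≈ 1.47107.
Loading dose to hit Cmax,ss on first dose: D_load = D_maint·R ≈ 465 × 1.47107 ≈ 684.05 mg.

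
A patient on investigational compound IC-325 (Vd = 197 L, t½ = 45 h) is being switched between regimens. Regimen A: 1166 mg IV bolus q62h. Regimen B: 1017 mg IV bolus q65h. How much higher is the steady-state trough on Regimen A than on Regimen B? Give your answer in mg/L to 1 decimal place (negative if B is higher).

Regimen A: f = (1/2)^(62/45) ≈ 0.3848; Cmin,ss = (1166/197)·f/(1−f) ≈ 3.702 mg/L.
Regimen B: f = (1/2)^(65/45) ≈ 0.3674; Cmin,ss = (1017/197)·f/(1−f) ≈ 2.998 mg/L.
Difference ≈ 3.702 − 2.998 ≈ 0.704 mg/L.

0.7 mg/L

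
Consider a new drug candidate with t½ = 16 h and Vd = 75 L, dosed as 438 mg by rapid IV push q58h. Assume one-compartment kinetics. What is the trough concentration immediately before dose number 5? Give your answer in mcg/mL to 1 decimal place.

f = (1/2)^(τ/t½) = (1/2)^(58/16) ≈ 0.0811.
C₀ = D/Vd = 438/75 ≈ 5.840 mcg/mL.
Before the 5th dose, 4 doses have been given. Superposition: Cmin = C₀·(f + f² + … + f^4).
≈ 5.840 × (0.0811 + 0.0066 + 0.0005 + 0.0000) ≈ 5.840 × 0.0882 ≈ 0.515 mcg/mL.

0.5 mcg/mL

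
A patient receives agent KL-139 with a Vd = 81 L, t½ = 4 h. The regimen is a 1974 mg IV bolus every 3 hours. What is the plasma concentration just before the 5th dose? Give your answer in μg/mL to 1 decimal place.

31.3 μg/mL

f = (1/2)^(τ/t½) = (1/2)^(3/4) ≈ 0.5946.
C₀ = D/Vd = 1974/81 ≈ 24.370 μg/mL.
Before the 5th dose, 4 doses have been given. Superposition: Cmin = C₀·(f + f² + … + f^4).
≈ 24.370 × (0.5946 + 0.3535 + 0.2102 + 0.1250) ≈ 24.370 × 1.2833 ≈ 31.274 μg/mL.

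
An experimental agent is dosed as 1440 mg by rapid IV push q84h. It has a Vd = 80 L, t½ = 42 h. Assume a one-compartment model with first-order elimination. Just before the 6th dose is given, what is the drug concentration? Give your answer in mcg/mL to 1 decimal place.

f = (1/2)^(τ/t½) = (1/2)^(84/42) ≈ 0.2500.
C₀ = D/Vd = 1440/80 ≈ 18.000 mcg/mL.
Before the 6th dose, 5 doses have been given. Superposition: Cmin = C₀·(f + f² + … + f^5).
≈ 18.000 × (0.2500 + 0.0625 + 0.0156 + 0.0039 + 0.0010) ≈ 18.000 × 0.3330 ≈ 5.994 mcg/mL.

6.0 mcg/mL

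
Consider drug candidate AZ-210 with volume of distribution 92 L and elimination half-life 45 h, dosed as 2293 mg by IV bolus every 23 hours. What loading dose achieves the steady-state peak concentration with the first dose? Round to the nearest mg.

7686 mg

f = (1/2)^(23/45) ≈ 0.701682; accumulation ratio R = 1/(1−f) ≈ 3.35213.
Loading dose to hit Cmax,ss on first dose: D_load = D_maint·R ≈ 2293 × 3.35213 ≈ 7686.43 mg.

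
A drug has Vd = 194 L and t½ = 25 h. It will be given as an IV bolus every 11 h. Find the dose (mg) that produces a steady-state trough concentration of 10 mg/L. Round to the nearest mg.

692 mg

τ/t½ = 11/25 ≈ 0.44, so f = (1/2)^(11/25) ≈ 0.737135.
Cmin,ss = (D/Vd)·f/(1−f), so D = Cmin,ss·Vd·(1−f)/f.
D = 10 × 194 × (1−f)/f ≈ 10 × 194 × 0.35660 ≈ 691.80 mg.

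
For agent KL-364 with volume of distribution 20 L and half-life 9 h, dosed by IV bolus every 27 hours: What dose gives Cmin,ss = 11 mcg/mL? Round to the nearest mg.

τ/t½ = 27/9 ≈ 3, so f = (1/2)^(27/9) ≈ 0.125000.
Cmin,ss = (D/Vd)·f/(1−f), so D = Cmin,ss·Vd·(1−f)/f.
D = 11 × 20 × (1−f)/f ≈ 11 × 20 × 7.00000 ≈ 1540.00 mg.

1540 mg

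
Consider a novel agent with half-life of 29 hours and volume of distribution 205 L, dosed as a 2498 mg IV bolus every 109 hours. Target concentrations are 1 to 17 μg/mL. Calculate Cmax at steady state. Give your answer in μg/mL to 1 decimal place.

Over one 109-h interval, 109/29 ≈ 3.7586 half-lives elapse, leaving f ≈ 0.0739 of each dose.
Accumulation ratio R = 1/(1 − f) ≈ 1/0.9261 ≈ 1.0798.
Each bolus raises the concentration by D/Vd = 2498/205 ≈ 12.185 μg/mL.
Steady-state peak Cmax,ss = C₀·R ≈ 12.185 × 1.0798 ≈ 13.157 μg/mL.
Peak 13.2 μg/mL vs MTC 17 μg/mL: below toxic threshold.

13.2 μg/mL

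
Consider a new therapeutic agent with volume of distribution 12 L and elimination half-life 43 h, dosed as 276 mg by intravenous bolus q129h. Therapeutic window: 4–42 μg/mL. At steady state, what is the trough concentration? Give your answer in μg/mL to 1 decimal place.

3.3 μg/mL

The dosing interval is 3 half-lives, so f = 2^(−3) = 0.125.
Accumulation ratio R = 1/(1 − f) = 1/0.875 = 8/7.
Single-dose peak C₀ = D/Vd = 276/12 = 23 μg/mL.
Steady-state peak Cmax,ss = C₀·R = 23 × 8/7 ≈ 26.286 μg/mL.
Steady-state trough Cmin,ss = Cmax,ss·f ≈ 26.286 × 0.125 ≈ 3.286 μg/mL.
Trough 3.3 μg/mL vs MEC 4 μg/mL: subtherapeutic.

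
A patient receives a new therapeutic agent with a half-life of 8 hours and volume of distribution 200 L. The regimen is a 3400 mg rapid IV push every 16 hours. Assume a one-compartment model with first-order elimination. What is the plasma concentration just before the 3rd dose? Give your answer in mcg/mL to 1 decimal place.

5.3 mcg/mL

f = (1/2)^(τ/t½) = (1/2)^(16/8) ≈ 0.2500.
C₀ = D/Vd = 3400/200 ≈ 17.000 mcg/mL.
Before the 3rd dose, 2 doses have been given. Superposition: Cmin = C₀·(f + f²).
≈ 17.000 × (0.2500 + 0.0625) ≈ 17.000 × 0.3125 ≈ 5.312 mcg/mL.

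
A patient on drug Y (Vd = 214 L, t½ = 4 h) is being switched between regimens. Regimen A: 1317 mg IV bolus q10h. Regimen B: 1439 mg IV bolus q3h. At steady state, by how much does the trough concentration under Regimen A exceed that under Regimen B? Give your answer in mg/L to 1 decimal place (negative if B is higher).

-8.5 mg/L

Regimen A: f = (1/2)^(10/4) ≈ 0.1768; Cmin,ss = (1317/214)·f/(1−f) ≈ 1.322 mg/L.
Regimen B: f = (1/2)^(3/4) ≈ 0.5946; Cmin,ss = (1439/214)·f/(1−f) ≈ 9.863 mg/L.
Difference ≈ 1.322 − 9.863 ≈ -8.541 mg/L.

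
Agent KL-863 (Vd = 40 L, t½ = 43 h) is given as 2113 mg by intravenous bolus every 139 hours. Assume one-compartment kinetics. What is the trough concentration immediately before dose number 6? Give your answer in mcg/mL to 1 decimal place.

f = (1/2)^(τ/t½) = (1/2)^(139/43) ≈ 0.1064.
C₀ = D/Vd = 2113/40 ≈ 52.825 mcg/mL.
Before the 6th dose, 5 doses have been given. Superposition: Cmin = C₀·(f + f² + … + f^5).
≈ 52.825 × (0.1064 + 0.0113 + 0.0012 + 0.0001 + 0.0000) ≈ 52.825 × 0.1190 ≈ 6.286 mcg/mL.

6.3 mcg/mL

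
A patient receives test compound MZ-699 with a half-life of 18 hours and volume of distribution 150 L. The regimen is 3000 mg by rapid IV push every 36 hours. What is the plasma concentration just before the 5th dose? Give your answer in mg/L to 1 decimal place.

6.6 mg/L

f = (1/2)^(τ/t½) = (1/2)^(36/18) ≈ 0.2500.
C₀ = D/Vd = 3000/150 ≈ 20.000 mg/L.
Before the 5th dose, 4 doses have been given. Superposition: Cmin = C₀·(f + f² + … + f^4).
≈ 20.000 × (0.2500 + 0.0625 + 0.0156 + 0.0039) ≈ 20.000 × 0.3320 ≈ 6.640 mg/L.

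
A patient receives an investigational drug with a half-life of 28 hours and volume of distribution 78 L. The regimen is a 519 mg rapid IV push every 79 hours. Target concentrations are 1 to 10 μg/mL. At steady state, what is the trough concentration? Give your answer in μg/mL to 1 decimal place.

1.1 μg/mL

τ/t½ = 79/28 ≈ 2.8214, so fraction remaining f = (1/2)^(79/28) ≈ 0.1415.
Each bolus raises the concentration by D/Vd = 519/78 ≈ 6.654 μg/mL.
Steady-state trough Cmin,ss = C₀·f/(1−f) ≈ 6.654 × 0.1415/0.8585 ≈ 1.097 μg/mL.
Trough 1.1 μg/mL vs MEC 1 μg/mL: adequate.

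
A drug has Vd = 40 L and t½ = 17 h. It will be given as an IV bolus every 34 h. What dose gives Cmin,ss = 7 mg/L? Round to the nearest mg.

840 mg

τ/t½ = 34/17 ≈ 2, so f = (1/2)^(34/17) ≈ 0.250000.
Cmin,ss = (D/Vd)·f/(1−f), so D = Cmin,ss·Vd·(1−f)/f.
D = 7 × 40 × (1−f)/f ≈ 7 × 40 × 3.00000 ≈ 840.00 mg.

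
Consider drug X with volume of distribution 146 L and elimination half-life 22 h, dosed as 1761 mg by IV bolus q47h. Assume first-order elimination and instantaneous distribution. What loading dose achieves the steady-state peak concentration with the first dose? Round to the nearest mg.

2279 mg

f = (1/2)^(47/22) ≈ 0.227452; accumulation ratio R = 1/(1−f) ≈ 1.29442.
Loading dose to hit Cmax,ss on first dose: D_load = D_maint·R ≈ 1761 × 1.29442 ≈ 2279.47 mg.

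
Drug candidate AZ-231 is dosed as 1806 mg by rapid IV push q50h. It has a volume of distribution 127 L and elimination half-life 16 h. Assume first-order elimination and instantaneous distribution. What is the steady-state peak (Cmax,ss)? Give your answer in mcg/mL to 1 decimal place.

16.1 mcg/mL

τ/t½ = 50/16 ≈ 3.125, so fraction remaining f = (1/2)^(50/16) ≈ 0.1146.
Accumulation ratio R = 1/(1 − f) ≈ 1/0.8854 ≈ 1.1294.
Single-dose peak C₀ = D/Vd = 1806/127 ≈ 14.220 mcg/mL.
Cmax,ss = C₀/(1 − f) ≈ 14.220/0.8854 ≈ 16.061 mcg/mL.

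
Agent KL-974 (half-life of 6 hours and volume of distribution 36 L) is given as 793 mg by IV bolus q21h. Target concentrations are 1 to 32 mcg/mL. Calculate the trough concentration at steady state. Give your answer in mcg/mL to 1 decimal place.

2.1 mcg/mL

k = ln2/t½ = ln2/6 ≈ 0.115525 h⁻¹; fraction remaining f = e^(−kτ) = e^(−0.115525×21) ≈ 0.0884.
At steady state, accumulation factor R = 1/(1 − e^(−kτ)) ≈ 1.0970.
Single-dose peak C₀ = D/Vd = 793/36 ≈ 22.028 mcg/mL.
Steady-state peak Cmax,ss = C₀·R ≈ 22.028 × 1.0970 ≈ 24.165 mcg/mL.
One interval later, Cmin,ss = Cmax,ss·e^(−kτ) ≈ 24.165 × 0.0884 ≈ 2.136 mcg/mL.
Trough 2.1 mcg/mL vs MEC 1 mcg/mL: adequate.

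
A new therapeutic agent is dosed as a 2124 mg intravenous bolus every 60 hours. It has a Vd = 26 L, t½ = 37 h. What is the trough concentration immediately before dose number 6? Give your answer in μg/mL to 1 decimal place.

f = (1/2)^(τ/t½) = (1/2)^(60/37) ≈ 0.3250.
C₀ = D/Vd = 2124/26 ≈ 81.692 μg/mL.
Before the 6th dose, 5 doses have been given. Superposition: Cmin = C₀·(f + f² + … + f^5).
≈ 81.692 × (0.3250 + 0.1056 + 0.0343 + 0.0112 + 0.0036) ≈ 81.692 × 0.4797 ≈ 39.188 μg/mL.

39.2 μg/mL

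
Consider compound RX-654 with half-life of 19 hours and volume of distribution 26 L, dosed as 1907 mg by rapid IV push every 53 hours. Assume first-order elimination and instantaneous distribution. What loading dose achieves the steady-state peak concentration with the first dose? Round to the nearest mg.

f = (1/2)^(53/19) ≈ 0.144639; accumulation ratio R = 1/(1−f) ≈ 1.16910.
Loading dose to hit Cmax,ss on first dose: D_load = D_maint·R ≈ 1907 × 1.16910 ≈ 2229.47 mg.

2229 mg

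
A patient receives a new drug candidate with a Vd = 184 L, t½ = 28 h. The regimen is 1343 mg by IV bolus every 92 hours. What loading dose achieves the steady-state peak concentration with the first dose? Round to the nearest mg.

1496 mg

f = (1/2)^(92/28) ≈ 0.102542; accumulation ratio R = 1/(1−f) ≈ 1.11426.
Loading dose to hit Cmax,ss on first dose: D_load = D_maint·R ≈ 1343 × 1.11426 ≈ 1496.45 mg.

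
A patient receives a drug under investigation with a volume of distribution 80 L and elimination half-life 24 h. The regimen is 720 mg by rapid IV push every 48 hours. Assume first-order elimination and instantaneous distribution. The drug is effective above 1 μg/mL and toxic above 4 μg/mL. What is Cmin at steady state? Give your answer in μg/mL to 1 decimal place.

3.0 μg/mL

The dosing interval is 2 half-lives, so f = 2^(−2) = 0.25.
Accumulation ratio R = 1/(1 − f) = 1/0.75 = 4/3.
Single-dose peak C₀ = D/Vd = 720/80 = 9 μg/mL.
Steady-state peak Cmax,ss = C₀·R = 9 × 4/3 ≈ 12.000 μg/mL.
Steady-state trough Cmin,ss = Cmax,ss·f ≈ 12.000 × 0.25 ≈ 3.000 μg/mL.
Trough 3.0 μg/mL vs MEC 1 μg/mL: adequate.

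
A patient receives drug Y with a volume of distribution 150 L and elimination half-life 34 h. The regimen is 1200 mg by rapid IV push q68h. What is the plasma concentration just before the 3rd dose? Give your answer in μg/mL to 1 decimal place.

2.5 μg/mL

f = (1/2)^(τ/t½) = (1/2)^(68/34) ≈ 0.2500.
C₀ = D/Vd = 1200/150 ≈ 8.000 μg/mL.
Before the 3rd dose, 2 doses have been given. Superposition: Cmin = C₀·(f + f²).
≈ 8.000 × (0.2500 + 0.0625) ≈ 8.000 × 0.3125 ≈ 2.500 μg/mL.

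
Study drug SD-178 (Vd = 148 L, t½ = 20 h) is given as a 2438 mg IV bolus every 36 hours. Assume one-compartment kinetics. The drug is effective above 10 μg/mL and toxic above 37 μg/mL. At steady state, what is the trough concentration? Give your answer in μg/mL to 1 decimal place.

6.6 μg/mL

τ/t½ = 36/20 ≈ 1.8, so fraction remaining f = (1/2)^(36/20) ≈ 0.2872.
Single-dose peak C₀ = D/Vd = 2438/148 ≈ 16.473 μg/mL.
Steady-state trough Cmin,ss = C₀·f/(1−f) ≈ 16.473 × 0.2872/0.7128 ≈ 6.637 μg/mL.
Trough 6.6 μg/mL vs MEC 10 μg/mL: subtherapeutic.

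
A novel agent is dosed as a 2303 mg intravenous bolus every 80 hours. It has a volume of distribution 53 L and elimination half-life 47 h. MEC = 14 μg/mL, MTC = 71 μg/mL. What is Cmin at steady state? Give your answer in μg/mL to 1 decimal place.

τ/t½ = 80/47 ≈ 1.7021, so fraction remaining f = (1/2)^(80/47) ≈ 0.3073.
Each bolus raises the concentration by D/Vd = 2303/53 ≈ 43.453 μg/mL.
Steady-state trough Cmin,ss = C₀·f/(1−f) ≈ 43.453 × 0.3073/0.6927 ≈ 19.277 μg/mL.
Trough 19.3 μg/mL vs MEC 14 μg/mL: adequate.

19.3 μg/mL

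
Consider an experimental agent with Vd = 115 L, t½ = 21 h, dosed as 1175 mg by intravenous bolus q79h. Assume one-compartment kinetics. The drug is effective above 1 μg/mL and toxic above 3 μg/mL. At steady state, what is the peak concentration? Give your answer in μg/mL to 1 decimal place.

Over one 79-h interval, 79/21 ≈ 3.7619 half-lives elapse, leaving f ≈ 0.0737 of each dose.
At steady state, accumulation factor R = 1/(1 − e^(−kτ)) ≈ 1.0796.
Single-dose peak C₀ = D/Vd = 1175/115 ≈ 10.217 μg/mL.
Steady-state peak Cmax,ss = C₀·R ≈ 10.217 × 1.0796 ≈ 11.030 μg/mL.
Peak 11.0 μg/mL vs MTC 3 μg/mL: exceeds toxic threshold.

11.0 μg/mL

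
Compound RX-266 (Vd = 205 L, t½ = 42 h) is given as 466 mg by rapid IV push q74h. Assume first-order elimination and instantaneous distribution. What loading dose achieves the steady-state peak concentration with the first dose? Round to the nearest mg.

661 mg

f = (1/2)^(74/42) ≈ 0.294859; accumulation ratio R = 1/(1−f) ≈ 1.41816.
Loading dose to hit Cmax,ss on first dose: D_load = D_maint·R ≈ 466 × 1.41816 ≈ 660.86 mg.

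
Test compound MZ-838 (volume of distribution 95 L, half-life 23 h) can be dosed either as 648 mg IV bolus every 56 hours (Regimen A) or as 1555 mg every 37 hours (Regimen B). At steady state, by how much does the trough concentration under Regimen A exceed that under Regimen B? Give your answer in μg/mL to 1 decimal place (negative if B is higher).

-6.4 μg/mL

Regimen A: f = (1/2)^(56/23) ≈ 0.1850; Cmin,ss = (648/95)·f/(1−f) ≈ 1.548 μg/mL.
Regimen B: f = (1/2)^(37/23) ≈ 0.3279; Cmin,ss = (1555/95)·f/(1−f) ≈ 7.986 μg/mL.
Difference ≈ 1.548 − 7.986 ≈ -6.438 μg/mL.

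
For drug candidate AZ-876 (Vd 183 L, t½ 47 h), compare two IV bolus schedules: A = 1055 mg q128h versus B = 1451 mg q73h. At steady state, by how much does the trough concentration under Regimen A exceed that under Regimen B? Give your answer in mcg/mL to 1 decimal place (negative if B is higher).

Regimen A: f = (1/2)^(128/47) ≈ 0.1514; Cmin,ss = (1055/183)·f/(1−f) ≈ 1.029 mcg/mL.
Regimen B: f = (1/2)^(73/47) ≈ 0.3408; Cmin,ss = (1451/183)·f/(1−f) ≈ 4.099 mcg/mL.
Difference ≈ 1.029 − 4.099 ≈ -3.070 mcg/mL.

-3.1 mcg/mL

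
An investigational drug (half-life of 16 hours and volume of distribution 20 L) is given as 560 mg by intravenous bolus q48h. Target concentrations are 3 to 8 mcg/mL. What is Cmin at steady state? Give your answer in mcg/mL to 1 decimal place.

The dosing interval is 3 half-lives, so f = 2^(−3) = 0.125.
At steady state, R = 1/(1 − 0.125) = 8/7.
Single-dose peak C₀ = D/Vd = 560/20 = 28 mcg/mL.
Steady-state peak Cmax,ss = C₀·R = 28 × 8/7 ≈ 32.000 mcg/mL.
Steady-state trough Cmin,ss = Cmax,ss·f ≈ 32.000 × 0.125 ≈ 4.000 mcg/mL.
Trough 4.0 mcg/mL vs MEC 3 mcg/mL: adequate.

4.0 mcg/mL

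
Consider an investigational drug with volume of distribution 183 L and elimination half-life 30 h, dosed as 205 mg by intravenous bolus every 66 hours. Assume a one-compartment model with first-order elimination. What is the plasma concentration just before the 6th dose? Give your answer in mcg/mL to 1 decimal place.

f = (1/2)^(τ/t½) = (1/2)^(66/30) ≈ 0.2176.
C₀ = D/Vd = 205/183 ≈ 1.120 mcg/mL.
Before the 6th dose, 5 doses have been given. Superposition: Cmin = C₀·(f + f² + … + f^5).
≈ 1.120 × (0.2176 + 0.0473 + 0.0103 + 0.0022 + 0.0005) ≈ 1.120 × 0.2779 ≈ 0.311 mcg/mL.

0.3 mcg/mL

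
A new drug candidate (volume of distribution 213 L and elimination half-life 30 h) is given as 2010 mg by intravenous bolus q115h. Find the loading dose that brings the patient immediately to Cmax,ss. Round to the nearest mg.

2162 mg

f = (1/2)^(115/30) ≈ 0.070154; accumulation ratio R = 1/(1−f) ≈ 1.07545.
Loading dose to hit Cmax,ss on first dose: D_load = D_maint·R ≈ 2010 × 1.07545 ≈ 2161.65 mg.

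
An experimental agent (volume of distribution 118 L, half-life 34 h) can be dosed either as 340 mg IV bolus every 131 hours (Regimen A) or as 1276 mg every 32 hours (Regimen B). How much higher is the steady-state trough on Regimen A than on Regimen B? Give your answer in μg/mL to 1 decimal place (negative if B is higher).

Regimen A: f = (1/2)^(131/34) ≈ 0.0692; Cmin,ss = (340/118)·f/(1−f) ≈ 0.214 μg/mL.
Regimen B: f = (1/2)^(32/34) ≈ 0.5208; Cmin,ss = (1276/118)·f/(1−f) ≈ 11.752 μg/mL.
Difference ≈ 0.214 − 11.752 ≈ -11.538 μg/mL.

-11.5 μg/mL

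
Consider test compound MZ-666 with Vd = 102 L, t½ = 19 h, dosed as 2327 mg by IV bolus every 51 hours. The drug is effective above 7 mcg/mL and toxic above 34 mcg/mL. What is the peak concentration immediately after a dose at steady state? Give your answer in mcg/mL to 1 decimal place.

27.0 mcg/mL

τ/t½ = 51/19 ≈ 2.6842, so fraction remaining f = (1/2)^(51/19) ≈ 0.1556.
Accumulation ratio R = 1/(1 − f) ≈ 1/0.8444 ≈ 1.1843.
Each bolus raises the concentration by D/Vd = 2327/102 ≈ 22.814 mcg/mL.
Steady-state peak Cmax,ss = C₀·R ≈ 22.814 × 1.1843 ≈ 27.019 mcg/mL.
Peak 27.0 mcg/mL vs MTC 34 mcg/mL: below toxic threshold.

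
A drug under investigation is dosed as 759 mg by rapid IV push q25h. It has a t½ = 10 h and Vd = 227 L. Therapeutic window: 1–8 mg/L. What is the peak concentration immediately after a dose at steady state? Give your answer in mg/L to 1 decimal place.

τ/t½ = 25/10 ≈ 2.5, so fraction remaining f = (1/2)^(25/10) ≈ 0.1768.
Accumulation ratio R = 1/(1 − f) ≈ 1/0.8232 ≈ 1.2148.
Each bolus raises the concentration by D/Vd = 759/227 ≈ 3.344 mg/L.
Steady-state peak Cmax,ss = C₀·R ≈ 3.344 × 1.2148 ≈ 4.062 mg/L.
Peak 4.1 mg/L vs MTC 8 mg/L: below toxic threshold.

4.1 mg/L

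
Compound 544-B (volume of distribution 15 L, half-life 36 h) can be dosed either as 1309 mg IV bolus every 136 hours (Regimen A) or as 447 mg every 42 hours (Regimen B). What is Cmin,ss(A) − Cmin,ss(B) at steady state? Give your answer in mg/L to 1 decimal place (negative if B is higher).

Regimen A: f = (1/2)^(136/36) ≈ 0.0729; Cmin,ss = (1309/15)·f/(1−f) ≈ 6.862 mg/L.
Regimen B: f = (1/2)^(42/36) ≈ 0.4454; Cmin,ss = (447/15)·f/(1−f) ≈ 23.932 mg/L.
Difference ≈ 6.862 − 23.932 ≈ -17.070 mg/L.

-17.1 mg/L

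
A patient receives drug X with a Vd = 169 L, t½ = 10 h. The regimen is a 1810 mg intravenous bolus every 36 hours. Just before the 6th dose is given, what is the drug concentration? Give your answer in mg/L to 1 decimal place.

f = (1/2)^(τ/t½) = (1/2)^(36/10) ≈ 0.0825.
C₀ = D/Vd = 1810/169 ≈ 10.710 mg/L.
Before the 6th dose, 5 doses have been given. Superposition: Cmin = C₀·(f + f² + … + f^5).
≈ 10.710 × (0.0825 + 0.0068 + 0.0006 + 0.0000 + 0.0000) ≈ 10.710 × 0.0899 ≈ 0.963 mg/L.

1.0 mg/L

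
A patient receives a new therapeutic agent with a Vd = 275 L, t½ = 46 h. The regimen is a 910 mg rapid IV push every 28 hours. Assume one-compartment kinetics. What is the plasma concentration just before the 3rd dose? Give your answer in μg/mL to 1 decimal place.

3.6 μg/mL

f = (1/2)^(τ/t½) = (1/2)^(28/46) ≈ 0.6558.
C₀ = D/Vd = 910/275 ≈ 3.309 μg/mL.
Before the 3rd dose, 2 doses have been given. Superposition: Cmin = C₀·(f + f²).
≈ 3.309 × (0.6558 + 0.4301) ≈ 3.309 × 1.0859 ≈ 3.593 μg/mL.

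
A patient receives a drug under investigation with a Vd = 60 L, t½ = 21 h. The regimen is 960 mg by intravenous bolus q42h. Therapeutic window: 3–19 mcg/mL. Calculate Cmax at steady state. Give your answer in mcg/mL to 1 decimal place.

τ = 42 h = 2 half-lives, so f = (1/2)^2 = 0.25.
Accumulation ratio R = 1/(1 − f) = 1/0.75 = 4/3.
Single-dose peak C₀ = D/Vd = 960/60 = 16 mcg/mL.
Steady-state peak Cmax,ss = C₀·R = 16 × 4/3 ≈ 21.333 mcg/mL.
Peak 21.3 mcg/mL vs MTC 19 mcg/mL: exceeds toxic threshold.

21.3 mcg/mL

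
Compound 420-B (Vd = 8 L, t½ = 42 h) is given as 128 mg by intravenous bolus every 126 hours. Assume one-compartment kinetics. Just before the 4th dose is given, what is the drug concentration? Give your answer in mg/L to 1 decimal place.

f = (1/2)^(τ/t½) = (1/2)^(126/42) ≈ 0.1250.
C₀ = D/Vd = 128/8 ≈ 16.000 mg/L.
Before the 4th dose, 3 doses have been given. Superposition: Cmin = C₀·(f + f² + … + f^3).
≈ 16.000 × (0.1250 + 0.0156 + 0.0020) ≈ 16.000 × 0.1426 ≈ 2.282 mg/L.

2.3 mg/L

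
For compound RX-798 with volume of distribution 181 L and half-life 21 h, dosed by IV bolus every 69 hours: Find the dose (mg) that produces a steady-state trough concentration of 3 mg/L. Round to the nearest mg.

4752 mg

τ/t½ = 69/21 ≈ 3.2857, so f = (1/2)^(69/21) ≈ 0.102542.
Cmin,ss = (D/Vd)·f/(1−f), so D = Cmin,ss·Vd·(1−f)/f.
D = 3 × 181 × (1−f)/f ≈ 3 × 181 × 8.75210 ≈ 4752.39 mg.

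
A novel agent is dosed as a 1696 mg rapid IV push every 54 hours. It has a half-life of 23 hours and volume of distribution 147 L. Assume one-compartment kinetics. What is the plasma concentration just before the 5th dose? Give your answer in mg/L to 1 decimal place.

f = (1/2)^(τ/t½) = (1/2)^(54/23) ≈ 0.1964.
C₀ = D/Vd = 1696/147 ≈ 11.537 mg/L.
Before the 5th dose, 4 doses have been given. Superposition: Cmin = C₀·(f + f² + … + f^4).
≈ 11.537 × (0.1964 + 0.0386 + 0.0076 + 0.0015) ≈ 11.537 × 0.2441 ≈ 2.816 mg/L.

2.8 mg/L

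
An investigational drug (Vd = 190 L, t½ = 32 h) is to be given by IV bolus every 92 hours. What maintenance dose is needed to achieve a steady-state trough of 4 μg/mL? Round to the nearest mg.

τ/t½ = 92/32 ≈ 2.875, so f = (1/2)^(92/32) ≈ 0.136313.
Cmin,ss = (D/Vd)·f/(1−f), so D = Cmin,ss·Vd·(1−f)/f.
D = 4 × 190 × (1−f)/f ≈ 4 × 190 × 6.33606 ≈ 4815.41 mg.

4815 mg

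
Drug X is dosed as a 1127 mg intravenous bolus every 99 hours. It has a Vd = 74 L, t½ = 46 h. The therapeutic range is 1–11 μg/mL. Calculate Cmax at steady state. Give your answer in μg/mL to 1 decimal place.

19.7 μg/mL

Over one 99-h interval, 99/46 ≈ 2.1522 half-lives elapse, leaving f ≈ 0.2250 of each dose.
At steady state, accumulation factor R = 1/(1 − e^(−kτ)) ≈ 1.2903.
Single-dose peak C₀ = D/Vd = 1127/74 ≈ 15.230 μg/mL.
Steady-state peak Cmax,ss = C₀·R ≈ 15.230 × 1.2903 ≈ 19.651 μg/mL.
Peak 19.7 μg/mL vs MTC 11 μg/mL: exceeds toxic threshold.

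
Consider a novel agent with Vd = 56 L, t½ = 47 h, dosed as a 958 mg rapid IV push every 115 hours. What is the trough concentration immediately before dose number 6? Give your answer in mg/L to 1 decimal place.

f = (1/2)^(τ/t½) = (1/2)^(115/47) ≈ 0.1834.
C₀ = D/Vd = 958/56 ≈ 17.107 mg/L.
Before the 6th dose, 5 doses have been given. Superposition: Cmin = C₀·(f + f² + … + f^5).
≈ 17.107 × (0.1834 + 0.0336 + 0.0062 + 0.0011 + 0.0002) ≈ 17.107 × 0.2245 ≈ 3.841 mg/L.

3.8 mg/L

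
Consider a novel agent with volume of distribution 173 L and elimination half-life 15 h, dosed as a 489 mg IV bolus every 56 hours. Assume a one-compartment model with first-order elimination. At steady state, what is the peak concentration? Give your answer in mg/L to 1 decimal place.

k = ln2/t½ = ln2/15 ≈ 0.046210 h⁻¹; fraction remaining f = e^(−kτ) = e^(−0.046210×56) ≈ 0.0752.
Accumulation ratio R = 1/(1 − f) ≈ 1/0.9248 ≈ 1.0813.
Single-dose peak C₀ = D/Vd = 489/173 ≈ 2.827 mg/L.
Steady-state peak Cmax,ss = C₀·R ≈ 2.827 × 1.0813 ≈ 3.057 mg/L.

3.1 mg/L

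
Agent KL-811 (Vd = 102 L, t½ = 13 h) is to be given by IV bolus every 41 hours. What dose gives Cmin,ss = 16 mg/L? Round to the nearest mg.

τ/t½ = 41/13 ≈ 3.1538, so f = (1/2)^(41/13) ≈ 0.112356.
Cmin,ss = (D/Vd)·f/(1−f), so D = Cmin,ss·Vd·(1−f)/f.
D = 16 × 102 × (1−f)/f ≈ 16 × 102 × 7.90028 ≈ 12893.26 mg.

12893 mg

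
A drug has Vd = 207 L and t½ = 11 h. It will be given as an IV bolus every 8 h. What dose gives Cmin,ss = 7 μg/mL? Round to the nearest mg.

950 mg

τ/t½ = 8/11 ≈ 0.72727, so f = (1/2)^(8/11) ≈ 0.604045.
Cmin,ss = (D/Vd)·f/(1−f), so D = Cmin,ss·Vd·(1−f)/f.
D = 7 × 207 × (1−f)/f ≈ 7 × 207 × 0.65551 ≈ 949.83 mg.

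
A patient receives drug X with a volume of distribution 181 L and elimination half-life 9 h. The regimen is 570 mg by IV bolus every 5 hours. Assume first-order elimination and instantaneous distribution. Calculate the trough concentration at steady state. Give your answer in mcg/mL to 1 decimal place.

τ/t½ = 5/9 ≈ 0.55556, so fraction remaining f = (1/2)^(5/9) ≈ 0.6804.
Single-dose peak C₀ = D/Vd = 570/181 ≈ 3.149 mcg/mL.
Steady-state trough Cmin,ss = C₀·f/(1−f) ≈ 3.149 × 0.6804/0.3196 ≈ 6.704 mcg/mL.

6.7 mcg/mL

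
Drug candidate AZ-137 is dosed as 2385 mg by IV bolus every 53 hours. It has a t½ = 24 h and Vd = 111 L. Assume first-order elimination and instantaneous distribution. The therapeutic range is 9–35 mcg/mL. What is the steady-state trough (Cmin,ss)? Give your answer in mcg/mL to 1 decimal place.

Over one 53-h interval, 53/24 ≈ 2.2083 half-lives elapse, leaving f ≈ 0.2164 of each dose.
Accumulation ratio R = 1/(1 − f) ≈ 1/0.7836 ≈ 1.2762.
Each bolus raises the concentration by D/Vd = 2385/111 ≈ 21.486 mcg/mL.
Steady-state peak Cmax,ss = C₀·R ≈ 21.486 × 1.2762 ≈ 27.420 mcg/mL.
Steady-state trough Cmin,ss = Cmax,ss·f ≈ 27.420 × 0.2164 ≈ 5.934 mcg/mL.
Trough 5.9 mcg/mL vs MEC 9 mcg/mL: subtherapeutic.

5.9 mcg/mL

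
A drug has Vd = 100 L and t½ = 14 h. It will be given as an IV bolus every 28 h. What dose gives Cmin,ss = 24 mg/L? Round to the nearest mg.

7200 mg

τ/t½ = 28/14 ≈ 2, so f = (1/2)^(28/14) ≈ 0.250000.
Cmin,ss = (D/Vd)·f/(1−f), so D = Cmin,ss·Vd·(1−f)/f.
D = 24 × 100 × (1−f)/f ≈ 24 × 100 × 3.00000 ≈ 7200.00 mg.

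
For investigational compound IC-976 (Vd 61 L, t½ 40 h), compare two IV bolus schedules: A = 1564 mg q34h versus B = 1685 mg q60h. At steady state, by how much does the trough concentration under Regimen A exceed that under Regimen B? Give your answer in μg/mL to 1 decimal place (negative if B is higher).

16.8 μg/mL

Regimen A: f = (1/2)^(34/40) ≈ 0.5548; Cmin,ss = (1564/61)·f/(1−f) ≈ 31.951 μg/mL.
Regimen B: f = (1/2)^(60/40) ≈ 0.3536; Cmin,ss = (1685/61)·f/(1−f) ≈ 15.111 μg/mL.
Difference ≈ 31.951 − 15.111 ≈ 16.840 μg/mL.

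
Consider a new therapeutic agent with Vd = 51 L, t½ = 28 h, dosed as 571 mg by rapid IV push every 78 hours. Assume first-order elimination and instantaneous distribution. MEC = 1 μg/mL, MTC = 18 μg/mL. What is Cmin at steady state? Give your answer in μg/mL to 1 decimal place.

1.9 μg/mL

τ/t½ = 78/28 ≈ 2.7857, so fraction remaining f = (1/2)^(78/28) ≈ 0.1450.
At steady state, accumulation factor R = 1/(1 − e^(−kτ)) ≈ 1.1696.
Single-dose peak C₀ = D/Vd = 571/51 ≈ 11.196 μg/mL.
Cmax,ss = C₀/(1 − f) ≈ 11.196/0.8550 ≈ 13.095 μg/mL.
One interval later, Cmin,ss = Cmax,ss·e^(−kτ) ≈ 13.095 × 0.1450 ≈ 1.899 μg/mL.
Trough 1.9 μg/mL vs MEC 1 μg/mL: adequate.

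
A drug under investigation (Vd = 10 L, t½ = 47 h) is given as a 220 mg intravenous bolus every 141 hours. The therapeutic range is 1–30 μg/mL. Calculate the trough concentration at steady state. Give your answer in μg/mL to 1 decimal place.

τ = 141 h = 3 half-lives, so f = (1/2)^3 = 0.125.
Accumulation ratio R = 1/(1 − f) = 1/0.875 = 8/7.
Single-dose peak C₀ = D/Vd = 220/10 = 22 μg/mL.
Steady-state peak Cmax,ss = C₀·R = 22 × 8/7 ≈ 25.143 μg/mL.
Steady-state trough Cmin,ss = Cmax,ss·f ≈ 25.143 × 0.125 ≈ 3.143 μg/mL.
Trough 3.1 μg/mL vs MEC 1 μg/mL: adequate.

3.1 μg/mL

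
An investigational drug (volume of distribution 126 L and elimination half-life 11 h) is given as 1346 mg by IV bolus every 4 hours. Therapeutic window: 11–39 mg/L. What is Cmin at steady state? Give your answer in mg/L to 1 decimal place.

Over one 4-h interval, 4/11 ≈ 0.36364 half-lives elapse, leaving f ≈ 0.7772 of each dose.
Each bolus raises the concentration by D/Vd = 1346/126 ≈ 10.683 mg/L.
Steady-state trough Cmin,ss = C₀·f/(1−f) ≈ 10.683 × 0.7772/0.2228 ≈ 37.266 mg/L.
Trough 37.3 mg/L vs MEC 11 mg/L: adequate.

37.3 mg/L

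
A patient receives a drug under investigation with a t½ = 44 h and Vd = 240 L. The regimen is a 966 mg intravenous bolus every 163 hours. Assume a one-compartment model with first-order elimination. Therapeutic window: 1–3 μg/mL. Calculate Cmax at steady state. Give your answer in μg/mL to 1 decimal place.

4.4 μg/mL

k = ln2/t½ = ln2/44 ≈ 0.015753 h⁻¹; fraction remaining f = e^(−kτ) = e^(−0.015753×163) ≈ 0.0767.
Accumulation ratio R = 1/(1 − f) ≈ 1/0.9233 ≈ 1.0831.
Each bolus raises the concentration by D/Vd = 966/240 ≈ 4.025 μg/mL.
Steady-state peak Cmax,ss = C₀·R ≈ 4.025 × 1.0831 ≈ 4.359 μg/mL.
Peak 4.4 μg/mL vs MTC 3 μg/mL: exceeds toxic threshold.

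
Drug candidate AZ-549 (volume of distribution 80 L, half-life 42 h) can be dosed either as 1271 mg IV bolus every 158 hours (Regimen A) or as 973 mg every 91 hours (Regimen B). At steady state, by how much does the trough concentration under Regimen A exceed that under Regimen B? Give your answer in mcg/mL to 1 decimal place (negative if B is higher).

Regimen A: f = (1/2)^(158/42) ≈ 0.0737; Cmin,ss = (1271/80)·f/(1−f) ≈ 1.264 mcg/mL.
Regimen B: f = (1/2)^(91/42) ≈ 0.2227; Cmin,ss = (973/80)·f/(1−f) ≈ 3.485 mcg/mL.
Difference ≈ 1.264 − 3.485 ≈ -2.221 mcg/mL.

-2.2 mcg/mL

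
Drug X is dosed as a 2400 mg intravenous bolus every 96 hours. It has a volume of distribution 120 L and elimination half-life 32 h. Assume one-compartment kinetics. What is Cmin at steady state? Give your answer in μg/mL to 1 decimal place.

2.9 μg/mL

τ = 96 h = 3 half-lives, so f = (1/2)^3 = 0.125.
At steady state, R = 1/(1 − 0.125) = 8/7.
Single-dose peak C₀ = D/Vd = 2400/120 = 20 μg/mL.
Steady-state peak Cmax,ss = C₀·R = 20 × 8/7 ≈ 22.857 μg/mL.
Steady-state trough Cmin,ss = Cmax,ss·f ≈ 22.857 × 0.125 ≈ 2.857 μg/mL.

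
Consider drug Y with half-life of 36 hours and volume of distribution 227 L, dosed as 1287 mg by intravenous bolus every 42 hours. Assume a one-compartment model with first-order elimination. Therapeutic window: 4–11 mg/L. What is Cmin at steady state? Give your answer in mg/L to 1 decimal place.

4.6 mg/L

τ/t½ = 42/36 ≈ 1.1667, so fraction remaining f = (1/2)^(42/36) ≈ 0.4454.
Accumulation ratio R = 1/(1 − f) ≈ 1/0.5546 ≈ 1.8031.
Single-dose peak C₀ = D/Vd = 1287/227 ≈ 5.670 mg/L.
Cmax,ss = C₀/(1 − f) ≈ 5.670/0.5546 ≈ 10.224 mg/L.
One interval later, Cmin,ss = Cmax,ss·e^(−kτ) ≈ 10.224 × 0.4454 ≈ 4.554 mg/L.
Trough 4.6 mg/L vs MEC 4 mg/L: adequate.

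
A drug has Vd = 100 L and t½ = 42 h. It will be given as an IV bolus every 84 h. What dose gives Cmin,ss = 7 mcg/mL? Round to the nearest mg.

2100 mg

τ/t½ = 84/42 ≈ 2, so f = (1/2)^(84/42) ≈ 0.250000.
Cmin,ss = (D/Vd)·f/(1−f), so D = Cmin,ss·Vd·(1−f)/f.
D = 7 × 100 × (1−f)/f ≈ 7 × 100 × 3.00000 ≈ 2100.00 mg.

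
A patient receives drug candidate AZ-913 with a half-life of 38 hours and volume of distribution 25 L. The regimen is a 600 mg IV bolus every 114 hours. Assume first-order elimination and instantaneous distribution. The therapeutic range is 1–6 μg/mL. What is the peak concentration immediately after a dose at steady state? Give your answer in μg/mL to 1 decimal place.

27.4 μg/mL

τ = 114 h = 3 half-lives, so f = (1/2)^3 = 0.125.
Accumulation ratio R = 1/(1 − f) = 1/0.875 = 8/7.
Single-dose peak C₀ = D/Vd = 600/25 = 24 μg/mL.
Steady-state peak Cmax,ss = C₀·R = 24 × 8/7 ≈ 27.429 μg/mL.
Peak 27.4 μg/mL vs MTC 6 μg/mL: exceeds toxic threshold.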